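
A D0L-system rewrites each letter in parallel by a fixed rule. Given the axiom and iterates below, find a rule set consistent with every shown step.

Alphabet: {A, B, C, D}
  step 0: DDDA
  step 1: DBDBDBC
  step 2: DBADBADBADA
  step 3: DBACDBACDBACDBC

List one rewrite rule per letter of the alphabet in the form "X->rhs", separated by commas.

  step 2 ⇒ step 3: DBADBADBADA ⇒ DB·A·C·DB·A·C·DB·A·C·DB·C
    A ↦ C
    B ↦ A
    D ↦ DB
  step 1 ⇒ step 2: DBDBDBC ⇒ DB·A·DB·A·DB·A·DA
    C ↦ DA

A->C, B->A, C->DA, D->DB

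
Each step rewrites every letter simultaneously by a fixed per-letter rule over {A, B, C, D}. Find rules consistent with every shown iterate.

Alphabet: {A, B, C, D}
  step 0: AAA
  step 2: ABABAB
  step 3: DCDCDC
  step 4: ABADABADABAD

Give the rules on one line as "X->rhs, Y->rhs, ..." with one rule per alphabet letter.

A->D, B->C, C->AD, D->AB

  step 3 ⇒ step 4: DCDCDC ⇒ AB·AD·AB·AD·AB·AD
    C ↦ AD
    D ↦ AB
  step 2 ⇒ step 3: ABABAB ⇒ D·C·D·C·D·C
    A ↦ D
  step 2 ⇒ step 3: ABABAB ⇒ D·C·D·C·D·C
    B ↦ C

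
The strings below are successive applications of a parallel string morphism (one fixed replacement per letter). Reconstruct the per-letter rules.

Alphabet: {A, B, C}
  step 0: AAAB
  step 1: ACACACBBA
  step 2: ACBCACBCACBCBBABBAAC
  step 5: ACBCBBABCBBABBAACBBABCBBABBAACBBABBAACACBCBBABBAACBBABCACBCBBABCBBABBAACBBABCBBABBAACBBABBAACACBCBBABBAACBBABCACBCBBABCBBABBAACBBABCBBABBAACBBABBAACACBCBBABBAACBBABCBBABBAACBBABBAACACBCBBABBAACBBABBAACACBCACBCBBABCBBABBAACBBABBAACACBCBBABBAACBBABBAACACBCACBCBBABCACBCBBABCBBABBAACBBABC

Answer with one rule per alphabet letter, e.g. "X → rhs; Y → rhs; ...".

  step 1 ⇒ step 2: ACACACBBA ⇒ AC·BC·AC·BC·AC·BC·BBA·BBA·AC
    A ↦ AC
    B ↦ BBA
    C ↦ BC

A->AC, B->BBA, C->BC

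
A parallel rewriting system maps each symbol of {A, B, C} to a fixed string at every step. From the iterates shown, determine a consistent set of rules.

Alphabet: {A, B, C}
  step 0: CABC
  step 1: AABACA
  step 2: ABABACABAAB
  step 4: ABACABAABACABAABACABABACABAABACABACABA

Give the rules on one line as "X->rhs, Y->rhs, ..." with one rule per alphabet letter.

  step 1 ⇒ step 2: AABACA ⇒ AB·AB·AC·AB·A·AB
    A ↦ AB
    B ↦ AC
    C ↦ A

A->AB, B->AC, C->A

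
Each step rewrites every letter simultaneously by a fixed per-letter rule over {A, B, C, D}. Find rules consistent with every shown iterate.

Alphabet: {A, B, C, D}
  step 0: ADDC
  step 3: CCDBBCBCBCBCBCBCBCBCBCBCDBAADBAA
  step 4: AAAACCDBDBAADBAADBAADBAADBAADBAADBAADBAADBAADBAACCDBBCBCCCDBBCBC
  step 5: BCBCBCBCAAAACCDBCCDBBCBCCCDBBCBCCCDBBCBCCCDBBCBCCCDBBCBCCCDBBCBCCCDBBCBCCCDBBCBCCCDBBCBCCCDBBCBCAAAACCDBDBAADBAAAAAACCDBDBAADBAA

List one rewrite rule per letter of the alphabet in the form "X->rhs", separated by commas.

A->BC, B->DB, C->AA, D->CC

  step 4 ⇒ step 5: AAAACCDBDBAADBAADBAADBAADBAADBAADBAADBAADBAADBAACCDBBCBCCCDBBCBC ⇒ BC·BC·BC·BC·AA·AA·CC·DB·CC·DB·BC·BC·CC·DB·BC·BC·CC·DB·BC·BC·CC·DB·BC·BC·CC·DB·BC·BC·CC·DB·BC·BC·CC·DB·BC·BC·CC·DB·BC·BC·CC·DB·BC·BC·CC·DB·BC·BC·AA·AA·CC·DB·DB·AA·DB·AA·AA·AA·CC·DB·DB·AA·DB·AA
    A ↦ BC
    B ↦ DB
    C ↦ AA
    D ↦ CC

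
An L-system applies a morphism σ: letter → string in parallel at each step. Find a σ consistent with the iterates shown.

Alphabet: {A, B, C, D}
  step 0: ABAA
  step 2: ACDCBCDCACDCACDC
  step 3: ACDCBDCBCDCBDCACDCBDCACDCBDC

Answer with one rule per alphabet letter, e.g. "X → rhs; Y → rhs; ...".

  step 2 ⇒ step 3: ACDCBCDCACDCACDC ⇒ AC·DC·B·DC·BC·DC·B·DC·AC·DC·B·DC·AC·DC·B·DC
    A ↦ AC
    B ↦ BC
    C ↦ DC
    D ↦ B

A->AC, B->BC, C->DC, D->B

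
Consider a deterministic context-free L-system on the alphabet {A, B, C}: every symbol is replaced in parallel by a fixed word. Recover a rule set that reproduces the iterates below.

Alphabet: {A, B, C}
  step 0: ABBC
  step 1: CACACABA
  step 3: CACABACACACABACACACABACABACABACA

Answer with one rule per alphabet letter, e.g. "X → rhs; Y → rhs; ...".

  step 0 ⇒ step 1: ABBC ⇒ CA·CA·CA·BA
    A ↦ CA
    B ↦ CA
    C ↦ BA

A->CA, B->CA, C->BA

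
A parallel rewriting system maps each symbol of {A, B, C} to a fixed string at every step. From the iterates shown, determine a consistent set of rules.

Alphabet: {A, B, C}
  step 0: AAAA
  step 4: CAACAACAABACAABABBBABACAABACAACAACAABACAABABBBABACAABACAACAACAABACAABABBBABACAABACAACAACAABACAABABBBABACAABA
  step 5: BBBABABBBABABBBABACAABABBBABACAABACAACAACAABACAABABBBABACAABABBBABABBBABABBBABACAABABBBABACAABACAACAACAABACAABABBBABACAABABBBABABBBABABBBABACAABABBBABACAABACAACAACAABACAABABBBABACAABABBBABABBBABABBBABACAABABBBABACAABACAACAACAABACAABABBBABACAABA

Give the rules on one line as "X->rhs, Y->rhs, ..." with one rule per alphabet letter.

A->BA, B->CAA, C->BB

  step 4 ⇒ step 5: CAACAACAABACAABABBBABACAABACAACAACAABACAABABBBABACAABACAACAACAABACAABABBBABACAABACAACAACAABACAABABBBABACAABA ⇒ BB·BA·BA·BB·BA·BA·BB·BA·BA·CAA·BA·BB·BA·BA·CAA·BA·CAA·CAA·CAA·BA·CAA·BA·BB·BA·BA·CAA·BA·BB·BA·BA·BB·BA·BA·BB·BA·BA·CAA·BA·BB·BA·BA·CAA·BA·CAA·CAA·CAA·BA·CAA·BA·BB·BA·BA·CAA·BA·BB·BA·BA·BB·BA·BA·BB·BA·BA·CAA·BA·BB·BA·BA·CAA·BA·CAA·CAA·CAA·BA·CAA·BA·BB·BA·BA·CAA·BA·BB·BA·BA·BB·BA·BA·BB·BA·BA·CAA·BA·BB·BA·BA·CAA·BA·CAA·CAA·CAA·BA·CAA·BA·BB·BA·BA·CAA·BA
    A ↦ BA
    B ↦ CAA
    C ↦ BB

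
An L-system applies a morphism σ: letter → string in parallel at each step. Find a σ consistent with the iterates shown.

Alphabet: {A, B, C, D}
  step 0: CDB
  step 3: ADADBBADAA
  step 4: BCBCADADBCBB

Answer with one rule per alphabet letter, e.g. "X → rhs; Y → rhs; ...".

  step 3 ⇒ step 4: ADADBBADAA ⇒ B·C·B·C·AD·AD·B·C·B·B
    A ↦ B
    B ↦ AD
    D ↦ C
    C ↦ AA  (constrained at step 0)

A->B, B->AD, C->AA, D->C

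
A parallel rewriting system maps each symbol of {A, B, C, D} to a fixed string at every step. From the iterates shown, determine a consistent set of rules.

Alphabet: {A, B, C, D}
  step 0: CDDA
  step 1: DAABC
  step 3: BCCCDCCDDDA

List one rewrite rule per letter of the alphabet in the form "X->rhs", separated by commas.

  step 0 ⇒ step 1: CDDA ⇒ D·A·A·BC
    A ↦ BC
    C ↦ D
    D ↦ A
    B ↦ CC  (constrained at step 1)

A->BC, B->CC, C->D, D->A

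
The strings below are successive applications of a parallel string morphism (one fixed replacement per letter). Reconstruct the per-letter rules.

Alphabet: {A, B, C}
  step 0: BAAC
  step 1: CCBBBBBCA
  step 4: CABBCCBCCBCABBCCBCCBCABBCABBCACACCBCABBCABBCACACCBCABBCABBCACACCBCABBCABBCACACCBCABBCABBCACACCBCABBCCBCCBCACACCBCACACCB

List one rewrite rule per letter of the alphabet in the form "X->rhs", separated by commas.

  step 0 ⇒ step 1: BAAC ⇒ CCB·BB·BB·CA
    A ↦ BB
    B ↦ CCB
    C ↦ CA

A->BB, B->CCB, C->CA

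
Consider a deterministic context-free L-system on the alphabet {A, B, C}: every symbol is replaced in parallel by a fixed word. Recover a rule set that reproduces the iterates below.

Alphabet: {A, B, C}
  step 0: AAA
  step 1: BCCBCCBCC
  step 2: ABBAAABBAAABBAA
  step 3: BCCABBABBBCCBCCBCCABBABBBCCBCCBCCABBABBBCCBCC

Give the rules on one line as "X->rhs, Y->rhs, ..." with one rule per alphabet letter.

  step 2 ⇒ step 3: ABBAAABBAAABBAA ⇒ BCC·ABB·ABB·BCC·BCC·BCC·ABB·ABB·BCC·BCC·BCC·ABB·ABB·BCC·BCC
    A ↦ BCC
    B ↦ ABB
  step 1 ⇒ step 2: BCCBCCBCC ⇒ ABB·A·A·ABB·A·A·ABB·A·A
    C ↦ A

A->BCC, B->ABB, C->A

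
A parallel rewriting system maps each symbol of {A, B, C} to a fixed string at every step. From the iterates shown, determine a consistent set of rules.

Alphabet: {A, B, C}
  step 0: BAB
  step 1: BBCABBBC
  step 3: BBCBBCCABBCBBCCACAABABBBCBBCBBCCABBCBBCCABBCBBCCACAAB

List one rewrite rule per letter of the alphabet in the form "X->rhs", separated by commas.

  step 0 ⇒ step 1: BAB ⇒ BBC·AB·BBC
    A ↦ AB
    B ↦ BBC
    C ↦ CA  (constrained at step 1)

A->AB, B->BBC, C->CA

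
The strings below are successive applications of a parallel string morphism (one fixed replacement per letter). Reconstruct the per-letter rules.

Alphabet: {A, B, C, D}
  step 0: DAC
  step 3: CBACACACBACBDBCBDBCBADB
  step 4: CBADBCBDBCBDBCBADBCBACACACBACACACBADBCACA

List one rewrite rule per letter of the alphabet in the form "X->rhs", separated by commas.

  step 3 ⇒ step 4: CBACACACBACBDBCBDBCBADB ⇒ CB·A·DB·CB·DB·CB·DB·CB·A·DB·CB·A·CAC·A·CB·A·CAC·A·CB·A·DB·CAC·A
    A ↦ DB
    B ↦ A
    C ↦ CB
    D ↦ CAC

A->DB, B->A, C->CB, D->CAC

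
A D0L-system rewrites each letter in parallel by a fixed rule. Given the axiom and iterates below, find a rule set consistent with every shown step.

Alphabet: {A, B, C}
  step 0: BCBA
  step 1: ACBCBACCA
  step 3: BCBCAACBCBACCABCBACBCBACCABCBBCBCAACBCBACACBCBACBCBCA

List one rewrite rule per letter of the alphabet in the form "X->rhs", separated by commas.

  step 0 ⇒ step 1: BCBA ⇒ AC·BCB·AC·CA
    A ↦ CA
    B ↦ AC
    C ↦ BCB

A->CA, B->AC, C->BCB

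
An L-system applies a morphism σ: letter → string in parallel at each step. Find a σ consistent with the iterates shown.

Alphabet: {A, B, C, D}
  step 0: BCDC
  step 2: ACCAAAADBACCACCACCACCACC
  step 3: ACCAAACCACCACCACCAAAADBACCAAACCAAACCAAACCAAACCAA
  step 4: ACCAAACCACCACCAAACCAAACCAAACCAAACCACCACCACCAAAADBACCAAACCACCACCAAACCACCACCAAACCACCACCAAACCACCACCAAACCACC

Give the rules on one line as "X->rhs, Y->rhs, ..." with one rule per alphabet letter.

  step 3 ⇒ step 4: ACCAAACCACCACCACCAAAADBACCAAACCAAACCAAACCAAACCAA ⇒ ACC·A·A·ACC·ACC·ACC·A·A·ACC·A·A·ACC·A·A·ACC·A·A·ACC·ACC·ACC·ACC·AAA·ADB·ACC·A·A·ACC·ACC·ACC·A·A·ACC·ACC·ACC·A·A·ACC·ACC·ACC·A·A·ACC·ACC·ACC·A·A·ACC·ACC
    A ↦ ACC
    B ↦ ADB
    C ↦ A
    D ↦ AAA

A->ACC, B->ADB, C->A, D->AAA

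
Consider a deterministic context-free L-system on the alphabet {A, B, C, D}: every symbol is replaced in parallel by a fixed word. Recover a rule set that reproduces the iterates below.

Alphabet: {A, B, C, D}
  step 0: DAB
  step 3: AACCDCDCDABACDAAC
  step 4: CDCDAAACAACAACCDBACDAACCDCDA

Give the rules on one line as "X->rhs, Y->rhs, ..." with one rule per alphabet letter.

A->CD, B->BA, C->A, D->AC

  step 3 ⇒ step 4: AACCDCDCDABACDAAC ⇒ CD·CD·A·A·AC·A·AC·A·AC·CD·BA·CD·A·AC·CD·CD·A
    A ↦ CD
    B ↦ BA
    C ↦ A
    D ↦ AC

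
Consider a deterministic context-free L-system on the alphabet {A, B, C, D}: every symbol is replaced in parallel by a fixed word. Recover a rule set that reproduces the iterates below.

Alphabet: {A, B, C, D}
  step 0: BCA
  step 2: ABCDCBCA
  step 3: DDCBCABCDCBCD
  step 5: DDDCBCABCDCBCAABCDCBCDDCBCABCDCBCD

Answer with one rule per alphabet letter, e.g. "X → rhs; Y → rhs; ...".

  step 2 ⇒ step 3: ABCDCBCA ⇒ D·DC·BC·A·BC·DC·BC·D
    A ↦ D
    B ↦ DC
    C ↦ BC
    D ↦ A

A->D, B->DC, C->BC, D->A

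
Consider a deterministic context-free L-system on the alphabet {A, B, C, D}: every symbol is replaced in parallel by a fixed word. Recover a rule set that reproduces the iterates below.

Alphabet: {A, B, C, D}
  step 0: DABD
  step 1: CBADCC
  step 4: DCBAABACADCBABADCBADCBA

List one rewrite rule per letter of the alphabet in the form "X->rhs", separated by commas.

A->BA, B->DC, C->A, D->C

  step 0 ⇒ step 1: DABD ⇒ C·BA·DC·C
    A ↦ BA
    B ↦ DC
    D ↦ C
    C ↦ A  (constrained at step 1)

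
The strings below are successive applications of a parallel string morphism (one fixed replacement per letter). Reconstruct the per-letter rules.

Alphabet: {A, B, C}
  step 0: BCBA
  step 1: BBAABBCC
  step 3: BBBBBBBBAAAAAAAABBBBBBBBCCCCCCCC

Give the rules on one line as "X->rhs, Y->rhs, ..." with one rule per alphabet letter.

  step 0 ⇒ step 1: BCBA ⇒ BB·AA·BB·CC
    A ↦ CC
    B ↦ BB
    C ↦ AA

A->CC, B->BB, C->AA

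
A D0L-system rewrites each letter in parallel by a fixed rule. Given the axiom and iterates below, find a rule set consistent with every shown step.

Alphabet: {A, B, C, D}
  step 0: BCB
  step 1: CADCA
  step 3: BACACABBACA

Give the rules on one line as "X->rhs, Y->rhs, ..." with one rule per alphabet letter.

  step 0 ⇒ step 1: BCB ⇒ CA·D·CA
    B ↦ CA
    C ↦ D
    A ↦ B  (constrained at step 1)
    D ↦ BA  (constrained at step 1)

A->B, B->CA, C->D, D->BA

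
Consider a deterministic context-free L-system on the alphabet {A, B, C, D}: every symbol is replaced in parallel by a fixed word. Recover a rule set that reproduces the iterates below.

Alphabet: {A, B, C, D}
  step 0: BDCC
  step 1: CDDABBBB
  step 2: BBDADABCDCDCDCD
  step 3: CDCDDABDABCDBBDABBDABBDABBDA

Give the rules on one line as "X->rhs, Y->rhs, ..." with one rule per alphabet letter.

A->B, B->CD, C->BB, D->DA

  step 2 ⇒ step 3: BBDADABCDCDCDCD ⇒ CD·CD·DA·B·DA·B·CD·BB·DA·BB·DA·BB·DA·BB·DA
    A ↦ B
    B ↦ CD
    C ↦ BB
    D ↦ DA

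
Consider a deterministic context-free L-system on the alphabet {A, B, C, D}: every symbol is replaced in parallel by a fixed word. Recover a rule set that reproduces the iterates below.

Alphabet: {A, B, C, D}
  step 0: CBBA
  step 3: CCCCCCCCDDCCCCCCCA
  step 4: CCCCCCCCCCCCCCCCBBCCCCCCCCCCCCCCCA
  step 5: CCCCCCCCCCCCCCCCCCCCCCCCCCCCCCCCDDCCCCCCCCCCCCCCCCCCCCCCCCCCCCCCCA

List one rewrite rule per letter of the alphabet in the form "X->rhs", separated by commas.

A->CA, B->D, C->CC, D->B

  step 4 ⇒ step 5: CCCCCCCCCCCCCCCCBBCCCCCCCCCCCCCCCA ⇒ CC·CC·CC·CC·CC·CC·CC·CC·CC·CC·CC·CC·CC·CC·CC·CC·D·D·CC·CC·CC·CC·CC·CC·CC·CC·CC·CC·CC·CC·CC·CC·CC·CA
    A ↦ CA
    B ↦ D
    C ↦ CC
  step 3 ⇒ step 4: CCCCCCCCDDCCCCCCCA ⇒ CC·CC·CC·CC·CC·CC·CC·CC·B·B·CC·CC·CC·CC·CC·CC·CC·CA
    D ↦ B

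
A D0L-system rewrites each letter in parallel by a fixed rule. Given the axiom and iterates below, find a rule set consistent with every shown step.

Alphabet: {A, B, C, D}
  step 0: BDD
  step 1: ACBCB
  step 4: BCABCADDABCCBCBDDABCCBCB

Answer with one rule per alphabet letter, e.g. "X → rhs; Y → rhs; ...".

  step 0 ⇒ step 1: BDD ⇒ A·CB·CB
    B ↦ A
    D ↦ CB
    A ↦ DD  (constrained at step 1)
    C ↦ BC  (constrained at step 1)

A->DD, B->A, C->BC, D->CB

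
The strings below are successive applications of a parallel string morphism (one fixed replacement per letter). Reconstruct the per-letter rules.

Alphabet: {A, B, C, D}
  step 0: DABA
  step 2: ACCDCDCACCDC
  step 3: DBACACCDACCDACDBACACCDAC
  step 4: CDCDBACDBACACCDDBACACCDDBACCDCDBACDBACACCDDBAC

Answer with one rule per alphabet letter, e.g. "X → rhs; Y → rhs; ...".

A->DB, B->C, C->AC, D->CD

  step 3 ⇒ step 4: DBACACCDACCDACDBACACCDAC ⇒ CD·C·DB·AC·DB·AC·AC·CD·DB·AC·AC·CD·DB·AC·CD·C·DB·AC·DB·AC·AC·CD·DB·AC
    A ↦ DB
    B ↦ C
    C ↦ AC
    D ↦ CD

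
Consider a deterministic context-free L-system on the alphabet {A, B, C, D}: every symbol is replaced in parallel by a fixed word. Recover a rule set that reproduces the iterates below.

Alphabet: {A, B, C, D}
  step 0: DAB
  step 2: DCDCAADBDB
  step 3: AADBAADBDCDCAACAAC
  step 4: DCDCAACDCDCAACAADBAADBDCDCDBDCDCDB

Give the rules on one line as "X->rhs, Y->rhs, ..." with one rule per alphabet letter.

  step 3 ⇒ step 4: AADBAADBDCDCAACAAC ⇒ DC·DC·AA·C·DC·DC·AA·C·AA·DB·AA·DB·DC·DC·DB·DC·DC·DB
    A ↦ DC
    B ↦ C
    C ↦ DB
    D ↦ AA

A->DC, B->C, C->DB, D->AA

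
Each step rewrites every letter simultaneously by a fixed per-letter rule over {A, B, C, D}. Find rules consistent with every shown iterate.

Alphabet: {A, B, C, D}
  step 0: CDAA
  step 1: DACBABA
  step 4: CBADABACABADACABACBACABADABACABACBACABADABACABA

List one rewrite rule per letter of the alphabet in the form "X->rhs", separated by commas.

  step 0 ⇒ step 1: CDAA ⇒ DA·C·BA·BA
    A ↦ BA
    C ↦ DA
    D ↦ C
    B ↦ CA  (constrained at step 1)

A->BA, B->CA, C->DA, D->C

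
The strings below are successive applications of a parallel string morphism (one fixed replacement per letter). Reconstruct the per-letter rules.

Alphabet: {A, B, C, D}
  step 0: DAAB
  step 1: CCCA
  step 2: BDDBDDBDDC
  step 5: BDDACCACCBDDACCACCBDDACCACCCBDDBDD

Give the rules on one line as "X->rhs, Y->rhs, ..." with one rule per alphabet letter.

  step 1 ⇒ step 2: CCCA ⇒ BDD·BDD·BDD·C
    A ↦ C
    C ↦ BDD
  step 0 ⇒ step 1: DAAB ⇒ C·C·C·A
    B ↦ A
  step 0 ⇒ step 1: DAAB ⇒ C·C·C·A
    D ↦ C

A->C, B->A, C->BDD, D->C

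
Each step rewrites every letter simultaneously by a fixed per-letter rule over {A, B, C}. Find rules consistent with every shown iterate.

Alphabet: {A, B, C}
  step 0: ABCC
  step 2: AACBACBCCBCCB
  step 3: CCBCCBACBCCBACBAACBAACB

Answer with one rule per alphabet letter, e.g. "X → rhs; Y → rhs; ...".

  step 2 ⇒ step 3: AACBACBCCBCCB ⇒ CCB·CCB·A·CB·CCB·A·CB·A·A·CB·A·A·CB
    A ↦ CCB
    B ↦ CB
    C ↦ A

A->CCB, B->CB, C->A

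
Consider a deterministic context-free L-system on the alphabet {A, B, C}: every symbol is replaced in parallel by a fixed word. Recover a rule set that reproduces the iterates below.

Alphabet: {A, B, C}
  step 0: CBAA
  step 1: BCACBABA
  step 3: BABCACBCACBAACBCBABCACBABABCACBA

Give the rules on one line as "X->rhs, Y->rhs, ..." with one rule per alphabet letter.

A->BA, B->AC, C->BC

  step 0 ⇒ step 1: CBAA ⇒ BC·AC·BA·BA
    A ↦ BA
    B ↦ AC
    C ↦ BC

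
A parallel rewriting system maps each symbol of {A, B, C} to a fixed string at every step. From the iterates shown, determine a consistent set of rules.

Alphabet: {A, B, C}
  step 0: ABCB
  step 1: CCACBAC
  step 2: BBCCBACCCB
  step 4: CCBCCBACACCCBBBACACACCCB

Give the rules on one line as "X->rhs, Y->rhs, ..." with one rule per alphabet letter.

  step 1 ⇒ step 2: CCACBAC ⇒ B·B·CC·B·AC·CC·B
    A ↦ CC
    B ↦ AC
    C ↦ B

A->CC, B->AC, C->B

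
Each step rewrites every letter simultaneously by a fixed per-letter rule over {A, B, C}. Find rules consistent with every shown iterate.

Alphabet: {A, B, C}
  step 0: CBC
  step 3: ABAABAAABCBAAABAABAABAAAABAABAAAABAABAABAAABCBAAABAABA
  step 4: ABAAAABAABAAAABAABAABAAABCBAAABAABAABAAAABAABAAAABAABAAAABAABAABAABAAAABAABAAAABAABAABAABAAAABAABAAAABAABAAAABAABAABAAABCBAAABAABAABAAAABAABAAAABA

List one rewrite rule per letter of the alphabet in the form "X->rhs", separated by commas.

  step 3 ⇒ step 4: ABAABAAABCBAAABAABAABAAAABAABAAAABAABAABAAABCBAAABAABA ⇒ ABA·AA·ABA·ABA·AA·ABA·ABA·ABA·AA·BCB·AA·ABA·ABA·ABA·AA·ABA·ABA·AA·ABA·ABA·AA·ABA·ABA·ABA·ABA·AA·ABA·ABA·AA·ABA·ABA·ABA·ABA·AA·ABA·ABA·AA·ABA·ABA·AA·ABA·ABA·ABA·AA·BCB·AA·ABA·ABA·ABA·AA·ABA·ABA·AA·ABA
    A ↦ ABA
    B ↦ AA
    C ↦ BCB

A->ABA, B->AA, C->BCB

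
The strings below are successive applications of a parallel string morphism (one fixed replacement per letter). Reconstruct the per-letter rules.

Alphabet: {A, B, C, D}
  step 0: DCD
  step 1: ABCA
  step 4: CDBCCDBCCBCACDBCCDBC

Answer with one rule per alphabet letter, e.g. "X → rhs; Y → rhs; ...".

  step 0 ⇒ step 1: DCD ⇒ A·BC·A
    C ↦ BC
    D ↦ A
    A ↦ C  (constrained at step 1)
    B ↦ CD  (constrained at step 1)

A->C, B->CD, C->BC, D->A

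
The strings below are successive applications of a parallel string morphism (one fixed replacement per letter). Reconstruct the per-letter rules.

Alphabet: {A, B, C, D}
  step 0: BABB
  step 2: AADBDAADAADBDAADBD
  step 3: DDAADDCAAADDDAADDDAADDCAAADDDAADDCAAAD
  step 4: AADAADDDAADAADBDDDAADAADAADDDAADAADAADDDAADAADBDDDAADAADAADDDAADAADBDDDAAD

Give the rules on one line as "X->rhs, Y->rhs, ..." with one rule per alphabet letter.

A->D, B->DCA, C->B, D->AAD

  step 3 ⇒ step 4: DDAADDCAAADDDAADDDAADDCAAADDDAADDCAAAD ⇒ AAD·AAD·D·D·AAD·AAD·B·D·D·D·AAD·AAD·AAD·D·D·AAD·AAD·AAD·D·D·AAD·AAD·B·D·D·D·AAD·AAD·AAD·D·D·AAD·AAD·B·D·D·D·AAD
    A ↦ D
    C ↦ B
    D ↦ AAD
  step 2 ⇒ step 3: AADBDAADAADBDAADBD ⇒ D·D·AAD·DCA·AAD·D·D·AAD·D·D·AAD·DCA·AAD·D·D·AAD·DCA·AAD
    B ↦ DCA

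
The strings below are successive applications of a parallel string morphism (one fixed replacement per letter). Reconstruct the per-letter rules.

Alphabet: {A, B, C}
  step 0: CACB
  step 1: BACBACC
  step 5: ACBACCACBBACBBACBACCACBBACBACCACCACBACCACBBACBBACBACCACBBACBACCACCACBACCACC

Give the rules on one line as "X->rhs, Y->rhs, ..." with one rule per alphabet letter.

  step 0 ⇒ step 1: CACB ⇒ B·AC·B·ACC
    A ↦ AC
    B ↦ ACC
    C ↦ B

A->AC, B->ACC, C->B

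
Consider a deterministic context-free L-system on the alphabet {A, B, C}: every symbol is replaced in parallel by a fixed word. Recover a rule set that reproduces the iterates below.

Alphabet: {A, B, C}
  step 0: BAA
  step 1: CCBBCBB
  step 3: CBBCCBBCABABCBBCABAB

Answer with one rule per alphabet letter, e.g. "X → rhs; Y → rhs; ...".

A->CBB, B->C, C->AB

  step 0 ⇒ step 1: BAA ⇒ C·CBB·CBB
    A ↦ CBB
    B ↦ C
    C ↦ AB  (constrained at step 1)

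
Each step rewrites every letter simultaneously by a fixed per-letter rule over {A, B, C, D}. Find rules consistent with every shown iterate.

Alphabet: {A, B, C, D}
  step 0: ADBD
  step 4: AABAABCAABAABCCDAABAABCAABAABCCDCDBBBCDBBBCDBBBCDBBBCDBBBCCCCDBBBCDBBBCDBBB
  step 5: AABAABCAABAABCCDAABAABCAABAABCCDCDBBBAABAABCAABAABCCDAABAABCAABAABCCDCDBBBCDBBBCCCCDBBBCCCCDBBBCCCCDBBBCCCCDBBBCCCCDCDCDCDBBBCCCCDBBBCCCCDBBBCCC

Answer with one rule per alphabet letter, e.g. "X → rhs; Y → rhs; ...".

A->AAB, B->C, C->CD, D->BBB

  step 4 ⇒ step 5: AABAABCAABAABCCDAABAABCAABAABCCDCDBBBCDBBBCDBBBCDBBBCDBBBCCCCDBBBCDBBBCDBBB ⇒ AAB·AAB·C·AAB·AAB·C·CD·AAB·AAB·C·AAB·AAB·C·CD·CD·BBB·AAB·AAB·C·AAB·AAB·C·CD·AAB·AAB·C·AAB·AAB·C·CD·CD·BBB·CD·BBB·C·C·C·CD·BBB·C·C·C·CD·BBB·C·C·C·CD·BBB·C·C·C·CD·BBB·C·C·C·CD·CD·CD·CD·BBB·C·C·C·CD·BBB·C·C·C·CD·BBB·C·C·C
    A ↦ AAB
    B ↦ C
    C ↦ CD
    D ↦ BBB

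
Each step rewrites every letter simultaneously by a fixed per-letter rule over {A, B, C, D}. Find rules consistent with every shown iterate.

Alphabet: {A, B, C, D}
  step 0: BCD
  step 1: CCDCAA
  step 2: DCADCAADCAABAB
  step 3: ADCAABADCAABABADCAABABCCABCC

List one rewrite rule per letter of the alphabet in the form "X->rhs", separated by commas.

  step 2 ⇒ step 3: DCADCAADCAABAB ⇒ A·DCA·AB·A·DCA·AB·AB·A·DCA·AB·AB·CC·AB·CC
    A ↦ AB
    B ↦ CC
    C ↦ DCA
    D ↦ A

A->AB, B->CC, C->DCA, D->A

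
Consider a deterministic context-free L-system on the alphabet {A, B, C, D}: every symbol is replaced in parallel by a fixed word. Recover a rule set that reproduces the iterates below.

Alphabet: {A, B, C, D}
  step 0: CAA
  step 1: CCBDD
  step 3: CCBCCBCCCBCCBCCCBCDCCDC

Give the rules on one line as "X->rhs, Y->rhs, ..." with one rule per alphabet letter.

  step 0 ⇒ step 1: CAA ⇒ CCB·D·D
    A ↦ D
    C ↦ CCB
    B ↦ C  (constrained at step 1)
    D ↦ BAB  (constrained at step 1)

A->D, B->C, C->CCB, D->BAB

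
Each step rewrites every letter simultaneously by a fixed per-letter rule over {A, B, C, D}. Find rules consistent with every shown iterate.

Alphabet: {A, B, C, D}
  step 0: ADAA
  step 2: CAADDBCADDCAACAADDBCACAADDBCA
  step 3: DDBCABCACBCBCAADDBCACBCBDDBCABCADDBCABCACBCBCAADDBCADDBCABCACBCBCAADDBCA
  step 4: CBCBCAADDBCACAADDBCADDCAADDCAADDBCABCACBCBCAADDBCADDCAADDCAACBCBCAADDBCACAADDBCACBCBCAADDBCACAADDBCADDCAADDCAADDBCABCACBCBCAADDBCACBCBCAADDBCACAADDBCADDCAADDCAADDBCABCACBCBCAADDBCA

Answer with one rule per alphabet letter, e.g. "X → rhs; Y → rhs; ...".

  step 3 ⇒ step 4: DDBCABCACBCBCAADDBCACBCBDDBCABCADDBCABCACBCBCAADDBCADDBCABCACBCBCAADDBCA ⇒ CB·CB·CAA·DD·BCA·CAA·DD·BCA·DD·CAA·DD·CAA·DD·BCA·BCA·CB·CB·CAA·DD·BCA·DD·CAA·DD·CAA·CB·CB·CAA·DD·BCA·CAA·DD·BCA·CB·CB·CAA·DD·BCA·CAA·DD·BCA·DD·CAA·DD·CAA·DD·BCA·BCA·CB·CB·CAA·DD·BCA·CB·CB·CAA·DD·BCA·CAA·DD·BCA·DD·CAA·DD·CAA·DD·BCA·BCA·CB·CB·CAA·DD·BCA
    A ↦ BCA
    B ↦ CAA
    C ↦ DD
    D ↦ CB

A->BCA, B->CAA, C->DD, D->CB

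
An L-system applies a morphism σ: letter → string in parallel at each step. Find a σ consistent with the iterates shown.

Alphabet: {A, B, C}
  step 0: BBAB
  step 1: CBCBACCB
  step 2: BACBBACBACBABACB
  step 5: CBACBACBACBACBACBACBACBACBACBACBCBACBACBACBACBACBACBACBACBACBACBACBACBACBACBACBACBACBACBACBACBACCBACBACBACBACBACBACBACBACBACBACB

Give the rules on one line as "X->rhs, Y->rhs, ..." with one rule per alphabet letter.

A->AC, B->CB, C->BA

  step 1 ⇒ step 2: CBCBACCB ⇒ BA·CB·BA·CB·AC·BA·BA·CB
    A ↦ AC
    B ↦ CB
    C ↦ BA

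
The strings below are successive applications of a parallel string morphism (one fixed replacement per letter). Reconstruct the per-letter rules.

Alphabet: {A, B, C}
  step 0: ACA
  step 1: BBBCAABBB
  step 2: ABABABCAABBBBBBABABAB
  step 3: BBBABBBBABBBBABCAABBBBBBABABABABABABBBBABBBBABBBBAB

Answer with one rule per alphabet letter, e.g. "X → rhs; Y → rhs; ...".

  step 2 ⇒ step 3: ABABABCAABBBBBBABABAB ⇒ BBB·AB·BBB·AB·BBB·AB·CAA·BBB·BBB·AB·AB·AB·AB·AB·AB·BBB·AB·BBB·AB·BBB·AB
    A ↦ BBB
    B ↦ AB
    C ↦ CAA

A->BBB, B->AB, C->CAA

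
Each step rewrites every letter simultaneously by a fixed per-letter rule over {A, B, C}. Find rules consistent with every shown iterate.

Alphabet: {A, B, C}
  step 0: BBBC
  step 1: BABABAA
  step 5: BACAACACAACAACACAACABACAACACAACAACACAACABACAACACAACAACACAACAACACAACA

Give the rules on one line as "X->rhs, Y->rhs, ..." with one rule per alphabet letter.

A->CA, B->BA, C->A

  step 0 ⇒ step 1: BBBC ⇒ BA·BA·BA·A
    B ↦ BA
    C ↦ A
    A ↦ CA  (constrained at step 1)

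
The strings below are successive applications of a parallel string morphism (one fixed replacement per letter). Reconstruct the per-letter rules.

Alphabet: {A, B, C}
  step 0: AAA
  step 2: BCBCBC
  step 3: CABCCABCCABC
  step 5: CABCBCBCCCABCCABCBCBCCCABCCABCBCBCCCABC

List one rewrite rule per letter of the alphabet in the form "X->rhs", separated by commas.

A->C, B->CA, C->BC

  step 2 ⇒ step 3: BCBCBC ⇒ CA·BC·CA·BC·CA·BC
    B ↦ CA
    C ↦ BC
    A ↦ C  (constrained at step 0)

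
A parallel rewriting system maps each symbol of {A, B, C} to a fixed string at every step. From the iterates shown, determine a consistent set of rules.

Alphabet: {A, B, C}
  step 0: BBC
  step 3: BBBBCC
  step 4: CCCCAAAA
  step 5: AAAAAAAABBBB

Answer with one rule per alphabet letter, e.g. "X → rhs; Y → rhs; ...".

A->B, B->C, C->AA

  step 4 ⇒ step 5: CCCCAAAA ⇒ AA·AA·AA·AA·B·B·B·B
    A ↦ B
    C ↦ AA
  step 3 ⇒ step 4: BBBBCC ⇒ C·C·C·C·AA·AA
    B ↦ C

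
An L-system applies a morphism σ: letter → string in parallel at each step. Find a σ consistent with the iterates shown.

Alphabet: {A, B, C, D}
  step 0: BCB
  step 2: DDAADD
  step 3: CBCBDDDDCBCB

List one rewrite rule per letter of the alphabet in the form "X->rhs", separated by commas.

A->DD, B->A, C->BB, D->CB

  step 2 ⇒ step 3: DDAADD ⇒ CB·CB·DD·DD·CB·CB
    A ↦ DD
    D ↦ CB
    B ↦ A  (constrained at step 0)
    C ↦ BB  (constrained at step 0)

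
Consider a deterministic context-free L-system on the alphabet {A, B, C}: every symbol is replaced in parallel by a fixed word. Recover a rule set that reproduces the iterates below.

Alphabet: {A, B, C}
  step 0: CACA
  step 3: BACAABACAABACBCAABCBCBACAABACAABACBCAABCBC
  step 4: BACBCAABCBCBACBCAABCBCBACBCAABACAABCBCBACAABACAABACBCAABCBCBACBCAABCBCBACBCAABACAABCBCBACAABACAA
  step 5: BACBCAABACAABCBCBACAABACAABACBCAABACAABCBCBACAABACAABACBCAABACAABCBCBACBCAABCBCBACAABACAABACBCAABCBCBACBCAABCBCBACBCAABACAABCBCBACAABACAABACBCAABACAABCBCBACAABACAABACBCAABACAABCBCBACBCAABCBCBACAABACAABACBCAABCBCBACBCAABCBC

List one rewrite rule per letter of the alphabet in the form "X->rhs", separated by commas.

A->BC, B->BAC, C->AA

  step 4 ⇒ step 5: BACBCAABCBCBACBCAABCBCBACBCAABACAABCBCBACAABACAABACBCAABCBCBACBCAABCBCBACBCAABACAABCBCBACAABACAA ⇒ BAC·BC·AA·BAC·AA·BC·BC·BAC·AA·BAC·AA·BAC·BC·AA·BAC·AA·BC·BC·BAC·AA·BAC·AA·BAC·BC·AA·BAC·AA·BC·BC·BAC·BC·AA·BC·BC·BAC·AA·BAC·AA·BAC·BC·AA·BC·BC·BAC·BC·AA·BC·BC·BAC·BC·AA·BAC·AA·BC·BC·BAC·AA·BAC·AA·BAC·BC·AA·BAC·AA·BC·BC·BAC·AA·BAC·AA·BAC·BC·AA·BAC·AA·BC·BC·BAC·BC·AA·BC·BC·BAC·AA·BAC·AA·BAC·BC·AA·BC·BC·BAC·BC·AA·BC·BC
    A ↦ BC
    B ↦ BAC
    C ↦ AA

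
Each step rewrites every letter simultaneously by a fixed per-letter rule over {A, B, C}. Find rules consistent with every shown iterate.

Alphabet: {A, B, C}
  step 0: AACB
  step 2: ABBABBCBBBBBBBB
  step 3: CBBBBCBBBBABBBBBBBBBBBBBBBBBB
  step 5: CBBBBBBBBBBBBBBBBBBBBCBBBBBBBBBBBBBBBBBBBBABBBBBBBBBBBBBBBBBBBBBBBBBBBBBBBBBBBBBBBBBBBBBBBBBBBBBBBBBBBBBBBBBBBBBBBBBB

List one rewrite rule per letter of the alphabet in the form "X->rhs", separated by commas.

  step 2 ⇒ step 3: ABBABBCBBBBBBBB ⇒ C·BB·BB·C·BB·BB·ABB·BB·BB·BB·BB·BB·BB·BB·BB
    A ↦ C
    B ↦ BB
    C ↦ ABB

A->C, B->BB, C->ABB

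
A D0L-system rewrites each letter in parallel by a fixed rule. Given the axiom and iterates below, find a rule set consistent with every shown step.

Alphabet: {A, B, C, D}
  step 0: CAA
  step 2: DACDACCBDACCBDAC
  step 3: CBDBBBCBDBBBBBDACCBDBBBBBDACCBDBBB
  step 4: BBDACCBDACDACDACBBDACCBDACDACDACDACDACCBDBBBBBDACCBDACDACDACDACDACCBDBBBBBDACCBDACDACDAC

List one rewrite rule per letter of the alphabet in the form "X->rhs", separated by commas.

A->DB, B->DAC, C->BB, D->CB

  step 3 ⇒ step 4: CBDBBBCBDBBBBBDACCBDBBBBBDACCBDBBB ⇒ BB·DAC·CB·DAC·DAC·DAC·BB·DAC·CB·DAC·DAC·DAC·DAC·DAC·CB·DB·BB·BB·DAC·CB·DAC·DAC·DAC·DAC·DAC·CB·DB·BB·BB·DAC·CB·DAC·DAC·DAC
    A ↦ DB
    B ↦ DAC
    C ↦ BB
    D ↦ CB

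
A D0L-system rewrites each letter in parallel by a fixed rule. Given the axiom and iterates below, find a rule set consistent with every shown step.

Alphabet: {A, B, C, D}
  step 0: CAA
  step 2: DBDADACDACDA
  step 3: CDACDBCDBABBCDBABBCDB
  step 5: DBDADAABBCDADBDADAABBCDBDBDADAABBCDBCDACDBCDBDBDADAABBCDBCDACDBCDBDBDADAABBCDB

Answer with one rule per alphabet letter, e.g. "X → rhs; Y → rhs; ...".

A->DB, B->DA, C->ABB, D->C

  step 2 ⇒ step 3: DBDADACDACDA ⇒ C·DA·C·DB·C·DB·ABB·C·DB·ABB·C·DB
    A ↦ DB
    B ↦ DA
    C ↦ ABB
    D ↦ C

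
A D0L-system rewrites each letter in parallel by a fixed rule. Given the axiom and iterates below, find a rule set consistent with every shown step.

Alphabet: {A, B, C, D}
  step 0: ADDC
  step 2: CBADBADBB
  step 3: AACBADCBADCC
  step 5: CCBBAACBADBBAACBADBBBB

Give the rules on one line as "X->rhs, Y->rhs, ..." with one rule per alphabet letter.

A->B, B->C, C->AA, D->AD

  step 2 ⇒ step 3: CBADBADBB ⇒ AA·C·B·AD·C·B·AD·C·C
    A ↦ B
    B ↦ C
    C ↦ AA
    D ↦ AD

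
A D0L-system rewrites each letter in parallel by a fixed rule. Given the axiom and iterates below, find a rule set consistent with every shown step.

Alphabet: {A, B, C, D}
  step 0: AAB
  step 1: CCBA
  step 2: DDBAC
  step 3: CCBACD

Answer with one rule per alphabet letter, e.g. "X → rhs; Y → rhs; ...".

A->C, B->BA, C->D, D->C

  step 2 ⇒ step 3: DDBAC ⇒ C·C·BA·C·D
    A ↦ C
    B ↦ BA
    C ↦ D
    D ↦ C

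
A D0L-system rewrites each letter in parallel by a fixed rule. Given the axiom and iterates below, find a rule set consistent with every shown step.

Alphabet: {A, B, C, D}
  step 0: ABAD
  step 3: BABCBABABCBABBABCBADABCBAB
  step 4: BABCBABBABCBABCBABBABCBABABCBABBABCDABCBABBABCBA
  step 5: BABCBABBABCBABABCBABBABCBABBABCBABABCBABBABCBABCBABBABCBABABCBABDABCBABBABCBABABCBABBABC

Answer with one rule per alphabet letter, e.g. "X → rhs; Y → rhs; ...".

  step 4 ⇒ step 5: BABCBABBABCBABCBABBABCBABABCBABBABCDABCBABBABCBA ⇒ BA·BC·BA·B·BA·BC·BA·BA·BC·BA·B·BA·BC·BA·B·BA·BC·BA·BA·BC·BA·B·BA·BC·BA·BC·BA·B·BA·BC·BA·BA·BC·BA·B·DA·BC·BA·B·BA·BC·BA·BA·BC·BA·B·BA·BC
    A ↦ BC
    B ↦ BA
    C ↦ B
    D ↦ DA

A->BC, B->BA, C->B, D->DA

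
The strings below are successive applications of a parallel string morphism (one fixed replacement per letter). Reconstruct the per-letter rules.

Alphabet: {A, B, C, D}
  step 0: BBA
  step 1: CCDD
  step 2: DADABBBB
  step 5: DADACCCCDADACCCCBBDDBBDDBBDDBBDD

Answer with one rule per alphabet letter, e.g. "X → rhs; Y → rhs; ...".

A->DD, B->C, C->DA, D->BB

  step 1 ⇒ step 2: CCDD ⇒ DA·DA·BB·BB
    C ↦ DA
    D ↦ BB
  step 0 ⇒ step 1: BBA ⇒ C·C·DD
    A ↦ DD
  step 0 ⇒ step 1: BBA ⇒ C·C·DD
    B ↦ C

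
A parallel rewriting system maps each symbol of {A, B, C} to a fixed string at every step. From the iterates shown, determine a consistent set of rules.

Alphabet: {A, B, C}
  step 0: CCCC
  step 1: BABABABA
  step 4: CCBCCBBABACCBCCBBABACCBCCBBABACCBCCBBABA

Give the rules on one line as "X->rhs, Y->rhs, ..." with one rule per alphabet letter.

A->B, B->CC, C->BA

  step 0 ⇒ step 1: CCCC ⇒ BA·BA·BA·BA
    C ↦ BA
    A ↦ B  (constrained at step 1)
    B ↦ CC  (constrained at step 1)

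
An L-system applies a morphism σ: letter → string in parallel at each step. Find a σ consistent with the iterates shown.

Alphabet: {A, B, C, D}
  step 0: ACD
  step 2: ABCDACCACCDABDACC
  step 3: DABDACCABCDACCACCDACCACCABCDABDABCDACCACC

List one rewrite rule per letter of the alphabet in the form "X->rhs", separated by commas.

A->D, B->ABD, C->ACC, D->ABC

  step 2 ⇒ step 3: ABCDACCACCDABDACC ⇒ D·ABD·ACC·ABC·D·ACC·ACC·D·ACC·ACC·ABC·D·ABD·ABC·D·ACC·ACC
    A ↦ D
    B ↦ ABD
    C ↦ ACC
    D ↦ ABC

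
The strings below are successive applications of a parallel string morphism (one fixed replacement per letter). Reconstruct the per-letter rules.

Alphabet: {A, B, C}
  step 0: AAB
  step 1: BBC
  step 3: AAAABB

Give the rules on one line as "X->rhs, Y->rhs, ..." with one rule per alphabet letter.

A->B, B->C, C->AA

  step 0 ⇒ step 1: AAB ⇒ B·B·C
    A ↦ B
    B ↦ C
    C ↦ AA  (constrained at step 1)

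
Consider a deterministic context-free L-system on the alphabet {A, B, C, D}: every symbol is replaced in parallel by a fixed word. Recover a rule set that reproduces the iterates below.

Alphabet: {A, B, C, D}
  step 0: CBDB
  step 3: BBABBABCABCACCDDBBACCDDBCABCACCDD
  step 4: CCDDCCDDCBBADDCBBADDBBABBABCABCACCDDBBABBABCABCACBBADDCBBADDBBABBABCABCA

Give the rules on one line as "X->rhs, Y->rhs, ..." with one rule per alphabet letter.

  step 3 ⇒ step 4: BBABBABCABCACCDDBBACCDDBCABCACCDD ⇒ C·C·DD·C·C·DD·C·BBA·DD·C·BBA·DD·BBA·BBA·BCA·BCA·C·C·DD·BBA·BBA·BCA·BCA·C·BBA·DD·C·BBA·DD·BBA·BBA·BCA·BCA
    A ↦ DD
    B ↦ C
    C ↦ BBA
    D ↦ BCA

A->DD, B->C, C->BBA, D->BCA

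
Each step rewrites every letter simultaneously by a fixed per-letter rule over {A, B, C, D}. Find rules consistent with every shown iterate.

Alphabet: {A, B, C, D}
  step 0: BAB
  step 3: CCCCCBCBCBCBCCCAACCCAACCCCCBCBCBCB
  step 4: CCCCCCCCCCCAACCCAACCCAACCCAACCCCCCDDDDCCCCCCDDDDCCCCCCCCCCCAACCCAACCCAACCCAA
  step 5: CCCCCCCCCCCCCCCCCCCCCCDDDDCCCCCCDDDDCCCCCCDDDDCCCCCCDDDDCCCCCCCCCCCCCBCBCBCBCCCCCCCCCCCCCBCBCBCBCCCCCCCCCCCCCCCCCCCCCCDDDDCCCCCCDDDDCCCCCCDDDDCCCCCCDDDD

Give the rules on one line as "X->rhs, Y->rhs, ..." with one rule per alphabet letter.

A->DD, B->CAA, C->CC, D->CB

  step 4 ⇒ step 5: CCCCCCCCCCCAACCCAACCCAACCCAACCCCCCDDDDCCCCCCDDDDCCCCCCCCCCCAACCCAACCCAACCCAA ⇒ CC·CC·CC·CC·CC·CC·CC·CC·CC·CC·CC·DD·DD·CC·CC·CC·DD·DD·CC·CC·CC·DD·DD·CC·CC·CC·DD·DD·CC·CC·CC·CC·CC·CC·CB·CB·CB·CB·CC·CC·CC·CC·CC·CC·CB·CB·CB·CB·CC·CC·CC·CC·CC·CC·CC·CC·CC·CC·CC·DD·DD·CC·CC·CC·DD·DD·CC·CC·CC·DD·DD·CC·CC·CC·DD·DD
    A ↦ DD
    C ↦ CC
    D ↦ CB
  step 3 ⇒ step 4: CCCCCBCBCBCBCCCAACCCAACCCCCBCBCBCB ⇒ CC·CC·CC·CC·CC·CAA·CC·CAA·CC·CAA·CC·CAA·CC·CC·CC·DD·DD·CC·CC·CC·DD·DD·CC·CC·CC·CC·CC·CAA·CC·CAA·CC·CAA·CC·CAA
    B ↦ CAA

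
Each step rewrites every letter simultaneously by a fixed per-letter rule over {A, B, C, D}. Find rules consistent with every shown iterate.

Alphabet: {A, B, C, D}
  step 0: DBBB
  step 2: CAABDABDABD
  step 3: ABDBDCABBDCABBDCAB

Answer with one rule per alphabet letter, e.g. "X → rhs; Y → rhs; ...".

  step 2 ⇒ step 3: CAABDABDABD ⇒ A·BD·BD·CA·B·BD·CA·B·BD·CA·B
    A ↦ BD
    B ↦ CA
    C ↦ A
    D ↦ B

A->BD, B->CA, C->A, D->B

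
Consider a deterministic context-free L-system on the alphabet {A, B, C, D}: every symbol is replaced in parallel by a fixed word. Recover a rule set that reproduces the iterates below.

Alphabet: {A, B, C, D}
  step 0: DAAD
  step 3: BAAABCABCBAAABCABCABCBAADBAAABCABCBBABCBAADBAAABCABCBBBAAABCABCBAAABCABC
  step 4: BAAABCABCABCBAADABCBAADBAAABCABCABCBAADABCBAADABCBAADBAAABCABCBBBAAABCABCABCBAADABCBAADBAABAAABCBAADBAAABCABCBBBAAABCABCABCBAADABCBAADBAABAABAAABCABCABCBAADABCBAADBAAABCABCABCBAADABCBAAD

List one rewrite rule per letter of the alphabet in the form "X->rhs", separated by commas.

  step 3 ⇒ step 4: BAAABCABCBAAABCABCABCBAADBAAABCABCBBABCBAADBAAABCABCBBBAAABCABCBAAABCABC ⇒ BAA·ABC·ABC·ABC·BAA·D·ABC·BAA·D·BAA·ABC·ABC·ABC·BAA·D·ABC·BAA·D·ABC·BAA·D·BAA·ABC·ABC·BB·BAA·ABC·ABC·ABC·BAA·D·ABC·BAA·D·BAA·BAA·ABC·BAA·D·BAA·ABC·ABC·BB·BAA·ABC·ABC·ABC·BAA·D·ABC·BAA·D·BAA·BAA·BAA·ABC·ABC·ABC·BAA·D·ABC·BAA·D·BAA·ABC·ABC·ABC·BAA·D·ABC·BAA·D
    A ↦ ABC
    B ↦ BAA
    C ↦ D
    D ↦ BB

A->ABC, B->BAA, C->D, D->BB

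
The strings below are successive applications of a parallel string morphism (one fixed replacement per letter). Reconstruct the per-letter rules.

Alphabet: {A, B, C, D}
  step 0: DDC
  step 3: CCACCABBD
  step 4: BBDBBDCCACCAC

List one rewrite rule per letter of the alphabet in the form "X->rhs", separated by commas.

  step 3 ⇒ step 4: CCACCABBD ⇒ B·B·D·B·B·D·CCA·CCA·C
    A ↦ D
    B ↦ CCA
    C ↦ B
    D ↦ C

A->D, B->CCA, C->B, D->C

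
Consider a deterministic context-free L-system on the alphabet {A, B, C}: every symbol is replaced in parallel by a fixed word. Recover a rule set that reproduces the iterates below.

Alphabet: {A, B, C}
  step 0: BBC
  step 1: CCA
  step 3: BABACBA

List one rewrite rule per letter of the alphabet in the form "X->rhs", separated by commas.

  step 0 ⇒ step 1: BBC ⇒ C·C·A
    B ↦ C
    C ↦ A
    A ↦ BA  (constrained at step 1)

A->BA, B->C, C->A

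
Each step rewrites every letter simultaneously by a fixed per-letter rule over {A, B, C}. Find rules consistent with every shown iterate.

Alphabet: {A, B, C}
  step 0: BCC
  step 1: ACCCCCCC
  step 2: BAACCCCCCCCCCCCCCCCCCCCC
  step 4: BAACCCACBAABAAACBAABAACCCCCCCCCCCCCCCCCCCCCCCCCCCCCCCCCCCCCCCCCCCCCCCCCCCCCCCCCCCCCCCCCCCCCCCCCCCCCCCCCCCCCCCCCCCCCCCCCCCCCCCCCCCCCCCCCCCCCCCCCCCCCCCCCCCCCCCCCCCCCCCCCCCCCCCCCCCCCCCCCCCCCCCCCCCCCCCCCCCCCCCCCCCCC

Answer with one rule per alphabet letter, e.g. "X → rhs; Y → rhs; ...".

  step 1 ⇒ step 2: ACCCCCCC ⇒ BAA·CCC·CCC·CCC·CCC·CCC·CCC·CCC
    A ↦ BAA
    C ↦ CCC
  step 0 ⇒ step 1: BCC ⇒ AC·CCC·CCC
    B ↦ AC

A->BAA, B->AC, C->CCC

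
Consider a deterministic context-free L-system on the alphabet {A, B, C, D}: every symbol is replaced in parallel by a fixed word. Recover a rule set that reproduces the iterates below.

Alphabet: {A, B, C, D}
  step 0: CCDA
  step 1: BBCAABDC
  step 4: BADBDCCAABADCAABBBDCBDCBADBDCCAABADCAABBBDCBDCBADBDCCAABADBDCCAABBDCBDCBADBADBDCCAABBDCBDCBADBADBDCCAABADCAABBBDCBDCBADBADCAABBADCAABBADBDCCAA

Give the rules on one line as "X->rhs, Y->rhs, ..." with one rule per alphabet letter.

  step 0 ⇒ step 1: CCDA ⇒ B·B·CAA·BDC
    A ↦ BDC
    C ↦ B
    D ↦ CAA
    B ↦ BAD  (constrained at step 1)

A->BDC, B->BAD, C->B, D->CAA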